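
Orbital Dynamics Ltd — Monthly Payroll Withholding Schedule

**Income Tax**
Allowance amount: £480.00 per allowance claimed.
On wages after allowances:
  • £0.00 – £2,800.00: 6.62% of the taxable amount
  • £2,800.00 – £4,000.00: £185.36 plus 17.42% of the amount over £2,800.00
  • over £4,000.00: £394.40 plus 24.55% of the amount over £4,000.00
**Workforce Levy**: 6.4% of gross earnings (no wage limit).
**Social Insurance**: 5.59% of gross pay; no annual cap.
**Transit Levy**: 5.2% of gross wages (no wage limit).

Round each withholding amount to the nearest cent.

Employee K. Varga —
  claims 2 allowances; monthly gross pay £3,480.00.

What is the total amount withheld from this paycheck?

£765.03

Income Tax: taxable = £3,480.00 − 2×£480.00 = £2,520.00
  6.62% × £2,520.00 = £166.82
Workforce Levy: 6.4% × £3,480.00 = £222.72
Social Insurance: 5.59% × £3,480.00 = £194.53
Transit Levy: 5.2% × £3,480.00 = £180.96
Total: £166.82 + £222.72 + £194.53 + £180.96 = £765.03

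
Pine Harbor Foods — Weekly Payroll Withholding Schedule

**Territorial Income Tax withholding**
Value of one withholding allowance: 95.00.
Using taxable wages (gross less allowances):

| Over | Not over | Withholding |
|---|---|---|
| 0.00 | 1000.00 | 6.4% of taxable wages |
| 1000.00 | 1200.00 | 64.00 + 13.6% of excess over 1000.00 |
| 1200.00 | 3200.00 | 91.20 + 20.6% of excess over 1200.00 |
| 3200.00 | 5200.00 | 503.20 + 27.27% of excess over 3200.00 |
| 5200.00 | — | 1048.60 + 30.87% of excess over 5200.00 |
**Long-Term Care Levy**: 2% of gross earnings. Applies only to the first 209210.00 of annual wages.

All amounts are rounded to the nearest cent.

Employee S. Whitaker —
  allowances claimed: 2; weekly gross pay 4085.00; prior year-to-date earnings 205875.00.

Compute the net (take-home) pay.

3325.57

Territorial Income Tax: taxable = 4085.00 − 2×95.00 = 3895.00
  503.20 + 27.27% × (3895.00 − 3200.00) = 503.20 + 27.27% × 695.00 = 692.73
Long-Term Care Levy: cap 209210.00 − YTD 205875.00 = 3335.00 subject; 2% × 3335.00 = 66.70
Total withheld: 692.73 + 66.70 = 759.43
Net pay: 4085.00 − 759.43 = 3325.57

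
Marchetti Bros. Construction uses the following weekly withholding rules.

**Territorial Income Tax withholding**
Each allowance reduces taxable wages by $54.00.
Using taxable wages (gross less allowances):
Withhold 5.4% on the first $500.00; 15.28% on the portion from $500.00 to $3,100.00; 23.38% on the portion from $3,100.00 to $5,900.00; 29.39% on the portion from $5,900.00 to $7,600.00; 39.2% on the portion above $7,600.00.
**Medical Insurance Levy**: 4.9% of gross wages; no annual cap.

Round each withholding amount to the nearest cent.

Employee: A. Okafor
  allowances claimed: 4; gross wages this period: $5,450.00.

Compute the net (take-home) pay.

Territorial Income Tax: taxable = $5,450.00 − 4×$54.00 = $5,234.00
  $424.28 + 23.38% × ($5,234.00 − $3,100.00) = $424.28 + 23.38% × $2,134.00 = $923.21
Medical Insurance Levy: 4.9% × $5,450.00 = $267.05
Total withheld: $923.21 + $267.05 = $1,190.26
Net pay: $5,450.00 − $1,190.26 = $4,259.74

$4,259.74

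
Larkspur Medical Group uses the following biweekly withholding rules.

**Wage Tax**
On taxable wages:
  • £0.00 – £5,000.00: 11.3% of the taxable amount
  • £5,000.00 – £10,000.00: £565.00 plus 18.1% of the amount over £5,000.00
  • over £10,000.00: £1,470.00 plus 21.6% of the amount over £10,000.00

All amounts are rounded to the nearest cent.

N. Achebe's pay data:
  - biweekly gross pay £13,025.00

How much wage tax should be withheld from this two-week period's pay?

£2,123.40

Wage Tax: taxable = £13,025.00
  £1,470.00 + 21.6% × (£13,025.00 − £10,000.00) = £1,470.00 + 21.6% × £3,025.00 = £2,123.40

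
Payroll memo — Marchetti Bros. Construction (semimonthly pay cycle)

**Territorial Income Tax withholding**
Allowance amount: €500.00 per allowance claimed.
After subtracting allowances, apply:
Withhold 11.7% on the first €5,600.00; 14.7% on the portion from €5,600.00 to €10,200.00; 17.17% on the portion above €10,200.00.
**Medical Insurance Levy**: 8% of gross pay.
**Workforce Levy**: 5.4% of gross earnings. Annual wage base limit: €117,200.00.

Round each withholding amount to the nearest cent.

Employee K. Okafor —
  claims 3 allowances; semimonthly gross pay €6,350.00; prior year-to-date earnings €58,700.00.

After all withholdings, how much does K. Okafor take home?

Territorial Income Tax: taxable = €6,350.00 − 3×€500.00 = €4,850.00
  11.7% × €4,850.00 = €567.45
Medical Insurance Levy: 8% × €6,350.00 = €508.00
Workforce Levy: 5.4% × €6,350.00 = €342.90
Total withheld: €567.45 + €508.00 + €342.90 = €1,418.35
Net pay: €6,350.00 − €1,418.35 = €4,931.65

€4,931.65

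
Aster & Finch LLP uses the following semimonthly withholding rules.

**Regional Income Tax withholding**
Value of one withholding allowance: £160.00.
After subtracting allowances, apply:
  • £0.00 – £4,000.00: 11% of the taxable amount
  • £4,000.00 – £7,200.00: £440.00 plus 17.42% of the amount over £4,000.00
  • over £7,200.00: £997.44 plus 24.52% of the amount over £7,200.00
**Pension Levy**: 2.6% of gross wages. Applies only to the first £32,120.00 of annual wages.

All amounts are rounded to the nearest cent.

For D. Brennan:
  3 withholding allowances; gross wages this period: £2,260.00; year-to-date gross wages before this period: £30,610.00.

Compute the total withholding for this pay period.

£235.06

Regional Income Tax: taxable = £2,260.00 − 3×£160.00 = £1,780.00
  11% × £1,780.00 = £195.80
Pension Levy: cap £32,120.00 − YTD £30,610.00 = £1,510.00 subject; 2.6% × £1,510.00 = £39.26
Total: £195.80 + £39.26 = £235.06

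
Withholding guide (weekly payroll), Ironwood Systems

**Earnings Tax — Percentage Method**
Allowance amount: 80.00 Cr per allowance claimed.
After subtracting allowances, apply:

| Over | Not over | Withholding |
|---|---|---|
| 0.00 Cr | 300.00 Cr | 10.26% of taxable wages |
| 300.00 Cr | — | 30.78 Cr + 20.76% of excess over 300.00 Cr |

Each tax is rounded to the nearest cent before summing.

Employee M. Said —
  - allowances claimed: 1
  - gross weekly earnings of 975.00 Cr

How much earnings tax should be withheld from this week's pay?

154.30 Cr

Earnings Tax: taxable = 975.00 Cr − 1×80.00 Cr = 895.00 Cr
  30.78 Cr + 20.76% × (895.00 Cr − 300.00 Cr) = 30.78 Cr + 20.76% × 595.00 Cr = 154.30 Cr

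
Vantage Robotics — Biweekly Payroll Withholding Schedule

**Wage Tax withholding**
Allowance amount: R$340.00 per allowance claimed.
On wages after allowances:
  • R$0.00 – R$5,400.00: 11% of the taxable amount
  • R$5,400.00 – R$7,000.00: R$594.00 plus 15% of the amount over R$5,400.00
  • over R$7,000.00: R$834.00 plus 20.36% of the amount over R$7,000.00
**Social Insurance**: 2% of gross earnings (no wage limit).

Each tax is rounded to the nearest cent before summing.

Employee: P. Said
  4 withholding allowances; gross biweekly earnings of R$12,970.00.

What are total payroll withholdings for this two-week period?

R$2,032.00

Wage Tax: taxable = R$12,970.00 − 4×R$340.00 = R$11,610.00
  R$834.00 + 20.36% × (R$11,610.00 − R$7,000.00) = R$834.00 + 20.36% × R$4,610.00 = R$1,772.60
Social Insurance: 2% × R$12,970.00 = R$259.40
Total: R$1,772.60 + R$259.40 = R$2,032.00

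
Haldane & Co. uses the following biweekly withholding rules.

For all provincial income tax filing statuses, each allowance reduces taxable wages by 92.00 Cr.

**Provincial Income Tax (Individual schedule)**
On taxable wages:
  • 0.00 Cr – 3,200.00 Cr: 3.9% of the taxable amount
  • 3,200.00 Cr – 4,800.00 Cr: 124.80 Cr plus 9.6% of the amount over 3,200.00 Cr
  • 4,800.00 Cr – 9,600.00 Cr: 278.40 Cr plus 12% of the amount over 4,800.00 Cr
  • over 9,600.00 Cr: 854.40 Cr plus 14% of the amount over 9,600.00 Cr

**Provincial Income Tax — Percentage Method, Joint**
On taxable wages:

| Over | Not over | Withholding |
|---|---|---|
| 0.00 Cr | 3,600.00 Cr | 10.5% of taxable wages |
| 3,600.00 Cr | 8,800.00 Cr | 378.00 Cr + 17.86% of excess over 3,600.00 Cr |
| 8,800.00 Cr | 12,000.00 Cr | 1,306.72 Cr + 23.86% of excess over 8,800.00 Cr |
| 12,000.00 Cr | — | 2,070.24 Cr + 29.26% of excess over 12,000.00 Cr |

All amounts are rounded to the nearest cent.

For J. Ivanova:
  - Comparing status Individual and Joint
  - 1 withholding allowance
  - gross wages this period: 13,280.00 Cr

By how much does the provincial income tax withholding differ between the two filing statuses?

Provincial Income Tax (Individual): taxable = 13,280.00 Cr − 1×92.00 Cr = 13,188.00 Cr
  854.40 Cr + 14% × (13,188.00 Cr − 9,600.00 Cr) = 854.40 Cr + 14% × 3,588.00 Cr = 1,356.72 Cr
Provincial Income Tax (Joint): taxable = 13,280.00 Cr − 1×92.00 Cr = 13,188.00 Cr
  2,070.24 Cr + 29.26% × (13,188.00 Cr − 12,000.00 Cr) = 2,070.24 Cr + 29.26% × 1,188.00 Cr = 2,417.85 Cr
Difference: |1,356.72 Cr − 2,417.85 Cr| = 1,061.13 Cr (higher under Joint)

1,061.13 Cr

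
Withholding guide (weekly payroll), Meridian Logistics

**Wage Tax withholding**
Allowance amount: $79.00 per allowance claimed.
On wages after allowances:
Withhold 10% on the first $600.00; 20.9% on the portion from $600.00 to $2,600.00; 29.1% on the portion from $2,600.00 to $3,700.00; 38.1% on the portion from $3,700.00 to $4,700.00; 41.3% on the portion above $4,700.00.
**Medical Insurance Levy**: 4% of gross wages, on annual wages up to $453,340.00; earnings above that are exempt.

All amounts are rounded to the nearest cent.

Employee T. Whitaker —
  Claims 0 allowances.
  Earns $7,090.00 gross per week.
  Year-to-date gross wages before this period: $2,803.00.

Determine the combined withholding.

$2,449.77

Wage Tax: taxable = $7,090.00
  $1,179.10 + 41.3% × ($7,090.00 − $4,700.00) = $1,179.10 + 41.3% × $2,390.00 = $2,166.17
Medical Insurance Levy: 4% × $7,090.00 = $283.60
Total: $2,166.17 + $283.60 = $2,449.77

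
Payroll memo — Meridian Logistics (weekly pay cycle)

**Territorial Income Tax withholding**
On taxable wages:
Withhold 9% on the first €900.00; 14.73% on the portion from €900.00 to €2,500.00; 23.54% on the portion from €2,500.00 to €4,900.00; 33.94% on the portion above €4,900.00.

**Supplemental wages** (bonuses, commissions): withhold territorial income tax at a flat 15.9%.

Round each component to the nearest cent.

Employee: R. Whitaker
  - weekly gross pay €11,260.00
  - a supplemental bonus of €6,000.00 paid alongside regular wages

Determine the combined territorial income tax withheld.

€3,994.22

Territorial Income Tax: taxable = €11,260.00
  €881.64 + 33.94% × (€11,260.00 − €4,900.00) = €881.64 + 33.94% × €6,360.00 = €3,040.22
Supplemental (15.9% flat on bonus): 15.9% × €6,000.00 = €954.00
Total territorial income tax: €3,040.22 + €954.00 = €3,994.22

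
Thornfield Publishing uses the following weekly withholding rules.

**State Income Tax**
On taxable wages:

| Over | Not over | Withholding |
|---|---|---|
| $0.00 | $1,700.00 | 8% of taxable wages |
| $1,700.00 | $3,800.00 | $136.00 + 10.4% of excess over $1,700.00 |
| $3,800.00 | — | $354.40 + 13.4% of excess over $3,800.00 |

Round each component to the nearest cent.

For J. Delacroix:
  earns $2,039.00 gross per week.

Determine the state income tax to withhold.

$171.26

State Income Tax: taxable = $2,039.00
  $136.00 + 10.4% × ($2,039.00 − $1,700.00) = $136.00 + 10.4% × $339.00 = $171.26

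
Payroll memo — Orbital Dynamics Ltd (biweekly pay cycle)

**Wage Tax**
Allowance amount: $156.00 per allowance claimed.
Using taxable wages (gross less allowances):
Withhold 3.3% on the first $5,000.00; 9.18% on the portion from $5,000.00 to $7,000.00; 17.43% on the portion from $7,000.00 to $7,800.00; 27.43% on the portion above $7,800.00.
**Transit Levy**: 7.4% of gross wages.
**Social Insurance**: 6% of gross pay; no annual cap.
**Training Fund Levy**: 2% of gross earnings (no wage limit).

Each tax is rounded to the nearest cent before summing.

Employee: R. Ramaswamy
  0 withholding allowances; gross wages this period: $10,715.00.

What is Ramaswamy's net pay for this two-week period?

Wage Tax: taxable = $10,715.00
  $488.04 + 27.43% × ($10,715.00 − $7,800.00) = $488.04 + 27.43% × $2,915.00 = $1,287.62
Transit Levy: 7.4% × $10,715.00 = $792.91
Social Insurance: 6% × $10,715.00 = $642.90
Training Fund Levy: 2% × $10,715.00 = $214.30
Total withheld: $1,287.62 + $792.91 + $642.90 + $214.30 = $2,937.73
Net pay: $10,715.00 − $2,937.73 = $7,777.27

$7,777.27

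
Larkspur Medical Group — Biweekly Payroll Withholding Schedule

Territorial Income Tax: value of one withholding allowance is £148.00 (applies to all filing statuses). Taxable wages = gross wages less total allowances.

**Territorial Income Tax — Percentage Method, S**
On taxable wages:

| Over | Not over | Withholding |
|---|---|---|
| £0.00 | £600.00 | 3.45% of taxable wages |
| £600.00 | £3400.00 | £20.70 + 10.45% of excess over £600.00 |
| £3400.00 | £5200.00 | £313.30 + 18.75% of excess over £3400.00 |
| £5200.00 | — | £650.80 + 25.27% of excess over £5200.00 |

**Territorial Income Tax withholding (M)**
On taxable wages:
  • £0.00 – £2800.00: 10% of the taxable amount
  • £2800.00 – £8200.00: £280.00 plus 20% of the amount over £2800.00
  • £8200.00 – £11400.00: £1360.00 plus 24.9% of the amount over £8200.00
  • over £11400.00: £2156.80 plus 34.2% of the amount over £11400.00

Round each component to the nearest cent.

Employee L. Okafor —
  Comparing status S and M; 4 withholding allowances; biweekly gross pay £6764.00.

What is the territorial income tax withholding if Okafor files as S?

£896.42

Territorial Income Tax (S): taxable = £6764.00 − 4×£148.00 = £6172.00
  £650.80 + 25.27% × (£6172.00 − £5200.00) = £650.80 + 25.27% × £972.00 = £896.42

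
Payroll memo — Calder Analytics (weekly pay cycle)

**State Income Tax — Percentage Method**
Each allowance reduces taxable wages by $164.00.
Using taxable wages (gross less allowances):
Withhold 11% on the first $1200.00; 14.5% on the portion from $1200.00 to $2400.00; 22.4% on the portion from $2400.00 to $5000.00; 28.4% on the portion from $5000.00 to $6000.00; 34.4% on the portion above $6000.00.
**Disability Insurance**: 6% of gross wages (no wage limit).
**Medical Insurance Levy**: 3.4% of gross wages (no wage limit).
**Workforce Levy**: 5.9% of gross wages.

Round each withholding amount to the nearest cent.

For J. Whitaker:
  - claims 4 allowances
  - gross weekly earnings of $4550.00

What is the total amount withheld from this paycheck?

$1336.81

State Income Tax: taxable = $4550.00 − 4×$164.00 = $3894.00
  $306.00 + 22.4% × ($3894.00 − $2400.00) = $306.00 + 22.4% × $1494.00 = $640.66
Disability Insurance: 6% × $4550.00 = $273.00
Medical Insurance Levy: 3.4% × $4550.00 = $154.70
Workforce Levy: 5.9% × $4550.00 = $268.45
Total: $640.66 + $273.00 + $154.70 + $268.45 = $1336.81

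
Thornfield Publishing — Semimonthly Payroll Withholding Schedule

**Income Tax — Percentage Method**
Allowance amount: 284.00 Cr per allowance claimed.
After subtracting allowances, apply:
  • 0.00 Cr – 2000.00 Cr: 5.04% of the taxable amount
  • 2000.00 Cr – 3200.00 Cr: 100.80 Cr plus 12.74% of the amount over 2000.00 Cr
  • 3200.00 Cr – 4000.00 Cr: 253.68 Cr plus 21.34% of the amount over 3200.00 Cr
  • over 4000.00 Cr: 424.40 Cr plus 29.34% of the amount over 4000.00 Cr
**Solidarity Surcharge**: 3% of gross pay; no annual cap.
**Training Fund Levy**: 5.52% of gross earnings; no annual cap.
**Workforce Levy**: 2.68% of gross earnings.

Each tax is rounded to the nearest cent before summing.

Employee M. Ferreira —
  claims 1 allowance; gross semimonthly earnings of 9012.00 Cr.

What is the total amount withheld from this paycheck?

Income Tax: taxable = 9012.00 Cr − 1×284.00 Cr = 8728.00 Cr
  424.40 Cr + 29.34% × (8728.00 Cr − 4000.00 Cr) = 424.40 Cr + 29.34% × 4728.00 Cr = 1811.60 Cr
Solidarity Surcharge: 3% × 9012.00 Cr = 270.36 Cr
Training Fund Levy: 5.52% × 9012.00 Cr = 497.46 Cr
Workforce Levy: 2.68% × 9012.00 Cr = 241.52 Cr
Total: 1811.60 Cr + 270.36 Cr + 497.46 Cr + 241.52 Cr = 2820.94 Cr

2820.94 Cr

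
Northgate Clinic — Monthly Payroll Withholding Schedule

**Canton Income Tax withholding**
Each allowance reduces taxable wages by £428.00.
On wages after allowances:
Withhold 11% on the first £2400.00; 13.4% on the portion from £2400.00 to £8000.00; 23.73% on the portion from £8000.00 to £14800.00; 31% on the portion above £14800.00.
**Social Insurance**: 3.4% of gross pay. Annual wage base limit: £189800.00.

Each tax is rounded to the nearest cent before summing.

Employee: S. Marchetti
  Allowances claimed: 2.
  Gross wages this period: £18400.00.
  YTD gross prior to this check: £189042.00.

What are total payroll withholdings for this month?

Canton Income Tax: taxable = £18400.00 − 2×£428.00 = £17544.00
  £2628.04 + 31% × (£17544.00 − £14800.00) = £2628.04 + 31% × £2744.00 = £3478.68
Social Insurance: cap £189800.00 − YTD £189042.00 = £758.00 subject; 3.4% × £758.00 = £25.77
Total: £3478.68 + £25.77 = £3504.45

£3504.45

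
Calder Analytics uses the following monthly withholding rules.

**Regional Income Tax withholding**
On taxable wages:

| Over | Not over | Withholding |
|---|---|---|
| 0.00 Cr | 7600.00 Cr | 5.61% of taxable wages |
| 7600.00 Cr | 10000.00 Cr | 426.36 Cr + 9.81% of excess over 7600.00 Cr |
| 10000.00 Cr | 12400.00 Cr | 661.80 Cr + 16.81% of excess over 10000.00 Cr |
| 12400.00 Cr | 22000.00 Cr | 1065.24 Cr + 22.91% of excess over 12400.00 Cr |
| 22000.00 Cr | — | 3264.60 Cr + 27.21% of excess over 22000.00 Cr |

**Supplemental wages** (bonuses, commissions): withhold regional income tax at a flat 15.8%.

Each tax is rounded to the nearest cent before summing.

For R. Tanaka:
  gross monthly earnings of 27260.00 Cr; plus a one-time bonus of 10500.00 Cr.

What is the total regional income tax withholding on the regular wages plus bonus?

Regional Income Tax: taxable = 27260.00 Cr
  3264.60 Cr + 27.21% × (27260.00 Cr − 22000.00 Cr) = 3264.60 Cr + 27.21% × 5260.00 Cr = 4695.85 Cr
Supplemental (15.8% flat on bonus): 15.8% × 10500.00 Cr = 1659.00 Cr
Total regional income tax: 4695.85 Cr + 1659.00 Cr = 6354.85 Cr

6354.85 Cr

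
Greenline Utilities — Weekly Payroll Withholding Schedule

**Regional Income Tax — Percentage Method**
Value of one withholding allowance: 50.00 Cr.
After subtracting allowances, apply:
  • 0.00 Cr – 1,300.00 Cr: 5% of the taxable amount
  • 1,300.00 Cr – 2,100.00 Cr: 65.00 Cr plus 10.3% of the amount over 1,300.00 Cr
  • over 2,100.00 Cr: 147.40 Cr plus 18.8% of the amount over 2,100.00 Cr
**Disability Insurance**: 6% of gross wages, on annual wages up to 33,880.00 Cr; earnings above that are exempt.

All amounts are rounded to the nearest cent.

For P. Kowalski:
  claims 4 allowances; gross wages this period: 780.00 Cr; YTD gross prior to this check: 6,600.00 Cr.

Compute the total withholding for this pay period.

75.80 Cr

Regional Income Tax: taxable = 780.00 Cr − 4×50.00 Cr = 580.00 Cr
  5% × 580.00 Cr = 29.00 Cr
Disability Insurance: 6% × 780.00 Cr = 46.80 Cr
Total: 29.00 Cr + 46.80 Cr = 75.80 Cr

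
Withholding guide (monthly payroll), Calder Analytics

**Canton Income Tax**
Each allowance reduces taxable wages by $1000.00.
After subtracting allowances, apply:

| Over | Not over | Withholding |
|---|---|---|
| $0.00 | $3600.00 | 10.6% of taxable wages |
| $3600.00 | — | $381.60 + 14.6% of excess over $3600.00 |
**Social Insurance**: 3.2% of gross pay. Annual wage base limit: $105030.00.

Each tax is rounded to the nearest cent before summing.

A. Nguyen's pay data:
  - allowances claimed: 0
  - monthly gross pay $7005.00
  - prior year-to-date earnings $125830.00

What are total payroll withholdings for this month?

$878.73

Canton Income Tax: taxable = $7005.00
  $381.60 + 14.6% × ($7005.00 − $3600.00) = $381.60 + 14.6% × $3405.00 = $878.73
Social Insurance: YTD $125830.00 ≥ cap $105030.00 → $0.00
Total: $878.73 + $0.00 = $878.73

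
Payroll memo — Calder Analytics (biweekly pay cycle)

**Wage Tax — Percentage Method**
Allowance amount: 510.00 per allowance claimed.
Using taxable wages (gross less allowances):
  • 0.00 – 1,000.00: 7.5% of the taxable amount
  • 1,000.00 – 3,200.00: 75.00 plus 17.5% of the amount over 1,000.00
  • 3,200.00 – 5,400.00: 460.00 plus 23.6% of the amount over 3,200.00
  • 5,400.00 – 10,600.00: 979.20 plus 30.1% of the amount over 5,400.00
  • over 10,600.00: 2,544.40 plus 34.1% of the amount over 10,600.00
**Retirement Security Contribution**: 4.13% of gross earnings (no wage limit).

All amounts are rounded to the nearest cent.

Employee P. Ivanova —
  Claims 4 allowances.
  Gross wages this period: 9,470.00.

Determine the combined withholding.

1,981.34

Wage Tax: taxable = 9,470.00 − 4×510.00 = 7,430.00
  979.20 + 30.1% × (7,430.00 − 5,400.00) = 979.20 + 30.1% × 2,030.00 = 1,590.23
Retirement Security Contribution: 4.13% × 9,470.00 = 391.11
Total: 1,590.23 + 391.11 = 1,981.34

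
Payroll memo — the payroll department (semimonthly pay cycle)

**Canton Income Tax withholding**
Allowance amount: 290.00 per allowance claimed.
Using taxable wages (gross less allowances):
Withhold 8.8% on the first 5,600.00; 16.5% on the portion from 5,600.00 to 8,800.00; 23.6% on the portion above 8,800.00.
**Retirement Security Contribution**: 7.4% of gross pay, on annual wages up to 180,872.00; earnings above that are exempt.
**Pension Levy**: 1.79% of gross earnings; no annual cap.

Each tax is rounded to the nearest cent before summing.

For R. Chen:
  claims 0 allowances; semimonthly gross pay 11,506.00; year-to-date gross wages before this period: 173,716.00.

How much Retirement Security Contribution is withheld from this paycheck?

529.54

Retirement Security Contribution: cap 180,872.00 − YTD 173,716.00 = 7,156.00 subject; 7.4% × 7,156.00 = 529.54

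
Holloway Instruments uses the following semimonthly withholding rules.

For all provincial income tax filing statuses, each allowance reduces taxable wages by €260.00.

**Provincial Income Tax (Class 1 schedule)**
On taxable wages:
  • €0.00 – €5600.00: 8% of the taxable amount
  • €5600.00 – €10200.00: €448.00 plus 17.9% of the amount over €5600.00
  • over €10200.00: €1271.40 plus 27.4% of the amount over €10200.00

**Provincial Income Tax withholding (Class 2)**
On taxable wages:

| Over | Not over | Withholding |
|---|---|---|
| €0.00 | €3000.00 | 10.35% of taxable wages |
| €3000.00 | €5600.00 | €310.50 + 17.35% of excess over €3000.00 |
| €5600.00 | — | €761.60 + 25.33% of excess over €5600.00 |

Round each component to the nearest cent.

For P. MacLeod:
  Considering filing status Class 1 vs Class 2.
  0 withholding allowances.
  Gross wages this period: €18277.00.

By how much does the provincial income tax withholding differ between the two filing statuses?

Provincial Income Tax (Class 1): taxable = €18277.00
  €1271.40 + 27.4% × (€18277.00 − €10200.00) = €1271.40 + 27.4% × €8077.00 = €3484.50
Provincial Income Tax (Class 2): taxable = €18277.00
  €761.60 + 25.33% × (€18277.00 − €5600.00) = €761.60 + 25.33% × €12677.00 = €3972.68
Difference: |€3484.50 − €3972.68| = €488.18 (higher under Class 2)

€488.18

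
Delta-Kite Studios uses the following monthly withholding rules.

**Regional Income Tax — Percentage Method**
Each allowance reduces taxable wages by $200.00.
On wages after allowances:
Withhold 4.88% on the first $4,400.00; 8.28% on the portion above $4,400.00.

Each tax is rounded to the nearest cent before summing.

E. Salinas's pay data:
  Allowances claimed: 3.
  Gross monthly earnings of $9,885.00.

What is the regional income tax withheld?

$619.20

Regional Income Tax: taxable = $9,885.00 − 3×$200.00 = $9,285.00
  $214.72 + 8.28% × ($9,285.00 − $4,400.00) = $214.72 + 8.28% × $4,885.00 = $619.20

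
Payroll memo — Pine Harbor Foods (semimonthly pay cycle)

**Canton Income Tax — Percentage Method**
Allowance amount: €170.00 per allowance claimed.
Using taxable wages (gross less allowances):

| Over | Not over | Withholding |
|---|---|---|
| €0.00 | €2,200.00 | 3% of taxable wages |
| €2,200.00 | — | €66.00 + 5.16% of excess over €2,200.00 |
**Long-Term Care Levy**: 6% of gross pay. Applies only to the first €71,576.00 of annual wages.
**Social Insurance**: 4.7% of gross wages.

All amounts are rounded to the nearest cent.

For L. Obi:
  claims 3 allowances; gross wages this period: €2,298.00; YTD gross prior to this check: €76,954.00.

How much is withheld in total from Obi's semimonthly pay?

€161.65

Canton Income Tax: taxable = €2,298.00 − 3×€170.00 = €1,788.00
  3% × €1,788.00 = €53.64
Long-Term Care Levy: YTD €76,954.00 ≥ cap €71,576.00 → €0.00
Social Insurance: 4.7% × €2,298.00 = €108.01
Total: €53.64 + €0.00 + €108.01 = €161.65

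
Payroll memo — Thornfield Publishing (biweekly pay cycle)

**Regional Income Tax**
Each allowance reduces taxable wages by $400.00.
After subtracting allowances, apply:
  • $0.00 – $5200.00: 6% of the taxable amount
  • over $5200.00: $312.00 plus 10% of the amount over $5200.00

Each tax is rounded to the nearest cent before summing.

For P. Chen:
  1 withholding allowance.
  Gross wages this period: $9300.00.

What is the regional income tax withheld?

$682.00

Regional Income Tax: taxable = $9300.00 − 1×$400.00 = $8900.00
  $312.00 + 10% × ($8900.00 − $5200.00) = $312.00 + 10% × $3700.00 = $682.00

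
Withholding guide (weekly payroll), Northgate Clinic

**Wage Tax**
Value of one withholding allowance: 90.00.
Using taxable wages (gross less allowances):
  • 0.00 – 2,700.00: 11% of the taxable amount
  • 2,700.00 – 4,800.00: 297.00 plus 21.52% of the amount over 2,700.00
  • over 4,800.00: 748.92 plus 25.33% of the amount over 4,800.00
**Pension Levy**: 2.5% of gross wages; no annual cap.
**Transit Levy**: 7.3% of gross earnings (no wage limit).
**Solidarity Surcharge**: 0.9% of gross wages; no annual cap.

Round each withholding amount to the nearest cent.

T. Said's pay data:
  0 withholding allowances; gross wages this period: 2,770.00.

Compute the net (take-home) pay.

2,161.55

Wage Tax: taxable = 2,770.00
  297.00 + 21.52% × (2,770.00 − 2,700.00) = 297.00 + 21.52% × 70.00 = 312.06
Pension Levy: 2.5% × 2,770.00 = 69.25
Transit Levy: 7.3% × 2,770.00 = 202.21
Solidarity Surcharge: 0.9% × 2,770.00 = 24.93
Total withheld: 312.06 + 69.25 + 202.21 + 24.93 = 608.45
Net pay: 2,770.00 − 608.45 = 2,161.55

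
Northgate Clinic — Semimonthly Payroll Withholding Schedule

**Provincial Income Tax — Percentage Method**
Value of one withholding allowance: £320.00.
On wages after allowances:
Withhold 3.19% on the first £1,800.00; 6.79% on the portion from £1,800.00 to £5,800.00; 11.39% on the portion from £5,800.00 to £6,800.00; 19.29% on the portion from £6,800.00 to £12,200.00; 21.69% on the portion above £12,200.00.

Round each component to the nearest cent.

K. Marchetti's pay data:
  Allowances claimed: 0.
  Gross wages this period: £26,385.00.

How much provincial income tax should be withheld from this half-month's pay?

Provincial Income Tax: taxable = £26,385.00
  £1,484.58 + 21.69% × (£26,385.00 − £12,200.00) = £1,484.58 + 21.69% × £14,185.00 = £4,561.31

£4,561.31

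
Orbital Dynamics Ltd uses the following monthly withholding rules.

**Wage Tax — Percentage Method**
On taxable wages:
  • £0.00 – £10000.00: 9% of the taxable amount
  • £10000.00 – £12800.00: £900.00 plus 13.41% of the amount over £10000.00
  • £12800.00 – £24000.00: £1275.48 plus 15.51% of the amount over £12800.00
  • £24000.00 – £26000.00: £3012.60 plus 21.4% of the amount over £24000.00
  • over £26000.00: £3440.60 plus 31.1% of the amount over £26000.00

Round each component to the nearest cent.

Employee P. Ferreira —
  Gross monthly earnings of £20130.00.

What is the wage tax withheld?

Wage Tax: taxable = £20130.00
  £1275.48 + 15.51% × (£20130.00 − £12800.00) = £1275.48 + 15.51% × £7330.00 = £2412.36

£2412.36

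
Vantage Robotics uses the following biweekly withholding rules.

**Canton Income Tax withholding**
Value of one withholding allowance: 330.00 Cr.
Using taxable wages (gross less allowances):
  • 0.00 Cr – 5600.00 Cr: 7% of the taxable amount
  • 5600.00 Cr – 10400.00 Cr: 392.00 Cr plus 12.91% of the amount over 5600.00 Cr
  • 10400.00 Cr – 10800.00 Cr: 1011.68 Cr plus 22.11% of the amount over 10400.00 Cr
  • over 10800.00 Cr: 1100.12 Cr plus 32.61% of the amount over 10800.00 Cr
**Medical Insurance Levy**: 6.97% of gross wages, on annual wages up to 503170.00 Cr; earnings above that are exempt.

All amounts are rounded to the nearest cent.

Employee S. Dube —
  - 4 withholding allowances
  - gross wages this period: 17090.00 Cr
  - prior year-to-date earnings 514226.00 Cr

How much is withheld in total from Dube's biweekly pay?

2720.84 Cr

Canton Income Tax: taxable = 17090.00 Cr − 4×330.00 Cr = 15770.00 Cr
  1100.12 Cr + 32.61% × (15770.00 Cr − 10800.00 Cr) = 1100.12 Cr + 32.61% × 4970.00 Cr = 2720.84 Cr
Medical Insurance Levy: YTD 514226.00 Cr ≥ cap 503170.00 Cr → 0.00 Cr
Total: 2720.84 Cr + 0.00 Cr = 2720.84 Cr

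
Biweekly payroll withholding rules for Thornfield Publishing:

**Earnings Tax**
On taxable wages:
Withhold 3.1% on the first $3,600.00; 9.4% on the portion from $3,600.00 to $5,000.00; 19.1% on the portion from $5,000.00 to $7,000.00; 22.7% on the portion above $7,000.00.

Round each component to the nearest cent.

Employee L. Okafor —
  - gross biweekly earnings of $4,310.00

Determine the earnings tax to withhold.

Earnings Tax: taxable = $4,310.00
  $111.60 + 9.4% × ($4,310.00 − $3,600.00) = $111.60 + 9.4% × $710.00 = $178.34

$178.34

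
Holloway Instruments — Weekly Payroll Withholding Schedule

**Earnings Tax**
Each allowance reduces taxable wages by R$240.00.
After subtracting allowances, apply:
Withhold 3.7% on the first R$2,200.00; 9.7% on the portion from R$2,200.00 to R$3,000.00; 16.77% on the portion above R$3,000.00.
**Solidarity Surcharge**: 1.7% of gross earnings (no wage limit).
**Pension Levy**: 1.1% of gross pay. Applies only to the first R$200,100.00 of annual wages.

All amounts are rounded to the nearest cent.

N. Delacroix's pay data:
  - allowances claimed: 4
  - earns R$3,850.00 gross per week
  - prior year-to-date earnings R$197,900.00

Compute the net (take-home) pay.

Earnings Tax: taxable = R$3,850.00 − 4×R$240.00 = R$2,890.00
  R$81.40 + 9.7% × (R$2,890.00 − R$2,200.00) = R$81.40 + 9.7% × R$690.00 = R$148.33
Solidarity Surcharge: 1.7% × R$3,850.00 = R$65.45
Pension Levy: cap R$200,100.00 − YTD R$197,900.00 = R$2,200.00 subject; 1.1% × R$2,200.00 = R$24.20
Total withheld: R$148.33 + R$65.45 + R$24.20 = R$237.98
Net pay: R$3,850.00 − R$237.98 = R$3,612.02

R$3,612.02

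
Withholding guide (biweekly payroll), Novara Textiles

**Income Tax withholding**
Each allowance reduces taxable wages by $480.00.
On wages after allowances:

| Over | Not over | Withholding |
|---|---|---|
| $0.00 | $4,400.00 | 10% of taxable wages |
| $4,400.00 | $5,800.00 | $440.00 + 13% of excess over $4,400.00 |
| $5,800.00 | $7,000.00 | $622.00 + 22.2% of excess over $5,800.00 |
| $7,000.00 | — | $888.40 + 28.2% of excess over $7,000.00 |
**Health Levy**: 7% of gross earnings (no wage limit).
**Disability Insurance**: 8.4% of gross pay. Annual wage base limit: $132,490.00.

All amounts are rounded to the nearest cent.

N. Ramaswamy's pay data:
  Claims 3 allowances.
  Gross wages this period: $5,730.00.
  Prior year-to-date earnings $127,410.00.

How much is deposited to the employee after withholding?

$4,473.18

Income Tax: taxable = $5,730.00 − 3×$480.00 = $4,290.00
  10% × $4,290.00 = $429.00
Health Levy: 7% × $5,730.00 = $401.10
Disability Insurance: cap $132,490.00 − YTD $127,410.00 = $5,080.00 subject; 8.4% × $5,080.00 = $426.72
Total withheld: $429.00 + $401.10 + $426.72 = $1,256.82
Net pay: $5,730.00 − $1,256.82 = $4,473.18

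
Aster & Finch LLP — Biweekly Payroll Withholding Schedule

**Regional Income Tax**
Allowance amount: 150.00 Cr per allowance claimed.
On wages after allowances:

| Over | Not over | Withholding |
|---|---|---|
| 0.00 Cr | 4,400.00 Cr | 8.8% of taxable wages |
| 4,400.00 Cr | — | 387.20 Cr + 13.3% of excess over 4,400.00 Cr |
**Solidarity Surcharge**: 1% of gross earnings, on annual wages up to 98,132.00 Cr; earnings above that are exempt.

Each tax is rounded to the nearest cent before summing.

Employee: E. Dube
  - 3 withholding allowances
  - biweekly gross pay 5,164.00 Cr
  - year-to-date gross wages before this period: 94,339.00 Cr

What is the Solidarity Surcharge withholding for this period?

37.93 Cr

Solidarity Surcharge: cap 98,132.00 Cr − YTD 94,339.00 Cr = 3,793.00 Cr subject; 1% × 3,793.00 Cr = 37.93 Cr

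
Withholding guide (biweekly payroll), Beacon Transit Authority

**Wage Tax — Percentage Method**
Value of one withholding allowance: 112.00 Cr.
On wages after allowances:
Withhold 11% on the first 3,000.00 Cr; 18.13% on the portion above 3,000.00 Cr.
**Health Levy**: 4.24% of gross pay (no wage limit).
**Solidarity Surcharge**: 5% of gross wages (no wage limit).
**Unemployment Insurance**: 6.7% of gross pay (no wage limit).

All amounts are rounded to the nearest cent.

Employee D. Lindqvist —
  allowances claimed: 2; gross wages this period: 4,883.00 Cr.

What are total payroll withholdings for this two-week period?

1,409.13 Cr

Wage Tax: taxable = 4,883.00 Cr − 2×112.00 Cr = 4,659.00 Cr
  330.00 Cr + 18.13% × (4,659.00 Cr − 3,000.00 Cr) = 330.00 Cr + 18.13% × 1,659.00 Cr = 630.78 Cr
Health Levy: 4.24% × 4,883.00 Cr = 207.04 Cr
Solidarity Surcharge: 5% × 4,883.00 Cr = 244.15 Cr
Unemployment Insurance: 6.7% × 4,883.00 Cr = 327.16 Cr
Total: 630.78 Cr + 207.04 Cr + 244.15 Cr + 327.16 Cr = 1,409.13 Cr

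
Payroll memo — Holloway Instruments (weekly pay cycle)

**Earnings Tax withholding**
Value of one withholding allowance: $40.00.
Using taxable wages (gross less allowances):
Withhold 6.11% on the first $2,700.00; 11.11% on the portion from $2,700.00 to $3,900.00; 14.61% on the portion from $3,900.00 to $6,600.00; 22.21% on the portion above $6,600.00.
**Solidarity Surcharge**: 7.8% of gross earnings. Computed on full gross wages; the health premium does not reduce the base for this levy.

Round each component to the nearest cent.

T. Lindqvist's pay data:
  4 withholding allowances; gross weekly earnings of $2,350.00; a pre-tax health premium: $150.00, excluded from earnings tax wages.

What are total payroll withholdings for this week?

Earnings Tax: taxable = $2,350.00 − $150.00 − 4×$40.00 = $2,040.00
  6.11% × $2,040.00 = $124.64
Solidarity Surcharge: 7.8% × $2,350.00 = $183.30
Total: $124.64 + $183.30 = $307.94

$307.94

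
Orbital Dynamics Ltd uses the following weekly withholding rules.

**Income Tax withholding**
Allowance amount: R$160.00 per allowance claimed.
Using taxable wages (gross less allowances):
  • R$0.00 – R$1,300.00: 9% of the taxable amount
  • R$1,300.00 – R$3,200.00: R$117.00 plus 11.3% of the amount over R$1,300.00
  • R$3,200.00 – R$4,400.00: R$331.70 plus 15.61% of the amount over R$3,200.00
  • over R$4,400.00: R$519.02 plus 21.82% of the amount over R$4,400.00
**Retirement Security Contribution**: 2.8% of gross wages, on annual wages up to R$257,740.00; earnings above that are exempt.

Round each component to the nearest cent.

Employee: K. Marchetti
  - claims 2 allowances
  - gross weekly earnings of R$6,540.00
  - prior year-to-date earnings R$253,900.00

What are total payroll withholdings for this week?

Income Tax: taxable = R$6,540.00 − 2×R$160.00 = R$6,220.00
  R$519.02 + 21.82% × (R$6,220.00 − R$4,400.00) = R$519.02 + 21.82% × R$1,820.00 = R$916.14
Retirement Security Contribution: cap R$257,740.00 − YTD R$253,900.00 = R$3,840.00 subject; 2.8% × R$3,840.00 = R$107.52
Total: R$916.14 + R$107.52 = R$1,023.66

R$1,023.66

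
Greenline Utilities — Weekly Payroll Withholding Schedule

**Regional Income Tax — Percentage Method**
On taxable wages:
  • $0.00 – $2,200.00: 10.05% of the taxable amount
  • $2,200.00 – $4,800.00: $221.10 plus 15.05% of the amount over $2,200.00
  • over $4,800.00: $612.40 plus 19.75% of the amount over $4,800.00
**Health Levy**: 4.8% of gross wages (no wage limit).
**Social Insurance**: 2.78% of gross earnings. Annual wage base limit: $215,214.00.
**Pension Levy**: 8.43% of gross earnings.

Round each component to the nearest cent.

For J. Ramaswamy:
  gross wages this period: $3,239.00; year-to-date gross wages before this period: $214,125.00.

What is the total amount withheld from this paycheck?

Regional Income Tax: taxable = $3,239.00
  $221.10 + 15.05% × ($3,239.00 − $2,200.00) = $221.10 + 15.05% × $1,039.00 = $377.47
Health Levy: 4.8% × $3,239.00 = $155.47
Social Insurance: cap $215,214.00 − YTD $214,125.00 = $1,089.00 subject; 2.78% × $1,089.00 = $30.27
Pension Levy: 8.43% × $3,239.00 = $273.05
Total: $377.47 + $155.47 + $30.27 + $273.05 = $836.26

$836.26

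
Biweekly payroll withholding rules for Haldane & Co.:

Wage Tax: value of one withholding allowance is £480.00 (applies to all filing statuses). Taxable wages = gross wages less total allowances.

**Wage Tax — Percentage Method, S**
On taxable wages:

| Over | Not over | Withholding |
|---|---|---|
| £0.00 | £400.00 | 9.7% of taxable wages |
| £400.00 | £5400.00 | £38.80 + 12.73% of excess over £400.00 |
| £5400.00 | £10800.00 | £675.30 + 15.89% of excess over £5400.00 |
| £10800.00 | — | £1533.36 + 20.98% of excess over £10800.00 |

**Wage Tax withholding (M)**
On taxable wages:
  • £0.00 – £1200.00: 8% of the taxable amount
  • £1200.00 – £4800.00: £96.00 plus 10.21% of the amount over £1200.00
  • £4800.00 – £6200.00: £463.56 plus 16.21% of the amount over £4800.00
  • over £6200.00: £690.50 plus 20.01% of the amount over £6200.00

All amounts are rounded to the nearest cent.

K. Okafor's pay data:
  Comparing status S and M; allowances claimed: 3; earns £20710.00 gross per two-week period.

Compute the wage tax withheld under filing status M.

£3305.81

Wage Tax (M): taxable = £20710.00 − 3×£480.00 = £19270.00
  £690.50 + 20.01% × (£19270.00 − £6200.00) = £690.50 + 20.01% × £13070.00 = £3305.81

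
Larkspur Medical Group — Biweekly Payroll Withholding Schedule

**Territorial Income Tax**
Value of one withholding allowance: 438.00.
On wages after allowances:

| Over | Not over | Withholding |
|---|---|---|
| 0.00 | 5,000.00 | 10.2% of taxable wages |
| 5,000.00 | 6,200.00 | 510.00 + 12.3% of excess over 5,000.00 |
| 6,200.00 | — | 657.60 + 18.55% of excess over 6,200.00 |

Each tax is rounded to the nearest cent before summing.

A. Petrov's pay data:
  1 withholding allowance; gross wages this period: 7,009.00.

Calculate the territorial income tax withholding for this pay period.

Territorial Income Tax: taxable = 7,009.00 − 1×438.00 = 6,571.00
  657.60 + 18.55% × (6,571.00 − 6,200.00) = 657.60 + 18.55% × 371.00 = 726.42

726.42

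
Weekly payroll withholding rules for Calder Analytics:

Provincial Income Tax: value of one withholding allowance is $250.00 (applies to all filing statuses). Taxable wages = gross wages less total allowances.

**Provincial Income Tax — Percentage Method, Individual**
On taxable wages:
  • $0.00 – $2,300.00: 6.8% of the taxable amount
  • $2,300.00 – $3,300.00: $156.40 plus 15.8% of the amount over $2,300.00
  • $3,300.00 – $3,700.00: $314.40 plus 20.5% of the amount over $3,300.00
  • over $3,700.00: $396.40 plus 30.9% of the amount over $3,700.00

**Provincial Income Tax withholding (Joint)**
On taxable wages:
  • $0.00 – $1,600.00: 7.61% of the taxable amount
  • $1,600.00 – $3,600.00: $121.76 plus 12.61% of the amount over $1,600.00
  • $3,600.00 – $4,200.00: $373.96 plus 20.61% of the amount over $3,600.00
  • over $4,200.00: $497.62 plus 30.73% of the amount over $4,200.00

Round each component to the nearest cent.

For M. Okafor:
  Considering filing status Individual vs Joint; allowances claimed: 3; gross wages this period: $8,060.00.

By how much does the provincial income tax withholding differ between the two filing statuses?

$58.57

Provincial Income Tax (Individual): taxable = $8,060.00 − 3×$250.00 = $7,310.00
  $396.40 + 30.9% × ($7,310.00 − $3,700.00) = $396.40 + 30.9% × $3,610.00 = $1,511.89
Provincial Income Tax (Joint): taxable = $8,060.00 − 3×$250.00 = $7,310.00
  $497.62 + 30.73% × ($7,310.00 − $4,200.00) = $497.62 + 30.73% × $3,110.00 = $1,453.32
Difference: |$1,511.89 − $1,453.32| = $58.57 (higher under Individual)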